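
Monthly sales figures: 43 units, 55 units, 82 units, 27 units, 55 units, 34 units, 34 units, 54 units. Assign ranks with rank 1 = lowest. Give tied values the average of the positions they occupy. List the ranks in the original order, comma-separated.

Sorted (ascending): 27, 34, 34, 43, 54, 55, 55, 82
The 2 values of 34 occupy positions 2–3 → average rank (2+3)/2 = 2.5.
The 2 values of 55 occupy positions 6–7 → average rank (6+7)/2 = 6.5.

4, 6.5, 8, 1, 6.5, 2.5, 2.5, 5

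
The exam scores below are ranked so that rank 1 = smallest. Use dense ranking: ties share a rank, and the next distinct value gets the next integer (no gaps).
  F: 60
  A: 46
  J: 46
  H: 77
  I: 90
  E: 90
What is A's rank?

Sorted (ascending): 46, 46, 60, 77, 90, 90
The 2 values of 46 share dense rank 1.
The 2 values of 90 share dense rank 4.
Remaining distinct values take the next consecutive integers.
A has value 46 → rank 1.

1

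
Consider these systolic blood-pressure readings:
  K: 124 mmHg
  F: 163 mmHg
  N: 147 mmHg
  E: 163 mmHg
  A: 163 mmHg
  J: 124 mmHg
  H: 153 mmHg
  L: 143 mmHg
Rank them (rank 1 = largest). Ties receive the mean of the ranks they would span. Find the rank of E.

Sorted (descending): 163, 163, 163, 153, 147, 143, 124, 124
The 3 values of 163 occupy positions 1–3 → average rank 2.
The 2 values of 124 occupy positions 7–8 → average rank (7+8)/2 = 7.5.
E has value 163 mmHg → rank 2.

2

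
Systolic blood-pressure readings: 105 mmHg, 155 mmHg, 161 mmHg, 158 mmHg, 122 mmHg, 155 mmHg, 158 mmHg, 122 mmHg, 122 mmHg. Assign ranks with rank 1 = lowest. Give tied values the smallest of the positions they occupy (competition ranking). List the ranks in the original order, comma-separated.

1, 5, 9, 7, 2, 5, 7, 2, 2

Sorted (ascending): 105, 122, 122, 122, 155, 155, 158, 158, 161
The 3 values of 122 occupy positions 2–4 → each gets rank 2.
The 2 values of 155 occupy positions 5–6 → each gets rank 5.
The 2 values of 158 occupy positions 7–8 → each gets rank 7.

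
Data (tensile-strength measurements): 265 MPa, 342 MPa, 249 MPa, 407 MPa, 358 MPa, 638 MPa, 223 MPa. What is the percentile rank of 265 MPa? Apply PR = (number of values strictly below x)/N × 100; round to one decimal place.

N = 7.
Strictly below 265: 2. Equal to 265: 1.
PR = 2/7 × 100 = 28.6

28.6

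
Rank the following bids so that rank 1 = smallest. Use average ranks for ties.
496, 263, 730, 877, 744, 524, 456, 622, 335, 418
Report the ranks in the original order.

Sorted (ascending): 263, 335, 418, 456, 496, 524, 622, 730, 744, 877
No ties — each value takes its position as its rank.

5, 1, 8, 10, 9, 6, 4, 7, 2, 3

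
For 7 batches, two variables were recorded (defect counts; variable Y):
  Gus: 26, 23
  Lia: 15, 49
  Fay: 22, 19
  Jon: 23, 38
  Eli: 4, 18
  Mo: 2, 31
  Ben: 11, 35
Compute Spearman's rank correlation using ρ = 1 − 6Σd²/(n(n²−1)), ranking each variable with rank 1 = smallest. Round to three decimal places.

Ranks of variable 1: 7, 4, 5, 6, 2, 1, 3
Ranks of variable 2: 3, 7, 2, 6, 1, 4, 5
d = r₁ − r₂: 4, -3, 3, 0, 1, -3, -2
d²: 16, 9, 9, 0, 1, 9, 4; Σd² = 48
ρ = 1 − 6·48/(7·48) = 1 − 288/336 = 0.143

0.143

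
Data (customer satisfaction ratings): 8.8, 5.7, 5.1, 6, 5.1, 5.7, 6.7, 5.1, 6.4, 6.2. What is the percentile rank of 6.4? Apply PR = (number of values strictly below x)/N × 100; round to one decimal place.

70.0

N = 10.
Strictly below 6.4: 7. Equal to 6.4: 1.
PR = 7/10 × 100 = 70.0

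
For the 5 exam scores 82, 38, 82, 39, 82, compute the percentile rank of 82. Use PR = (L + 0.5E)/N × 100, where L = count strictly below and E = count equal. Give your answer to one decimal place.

70.0

N = 5.
Strictly below 82: 2. Equal to 82: 3.
PR = (2 + 0.5·3)/5 × 100 = 70.0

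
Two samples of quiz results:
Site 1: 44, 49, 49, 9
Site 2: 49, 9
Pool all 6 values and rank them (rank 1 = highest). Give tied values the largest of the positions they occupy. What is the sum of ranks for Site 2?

Sorted (descending): 49, 49, 49, 44, 9, 9
The 3 values of 49 occupy positions 1–3 → each gets rank 3.
The 2 values of 9 occupy positions 5–6 → each gets rank 6.
Site 2 values → pooled ranks: 49→3, 9→6
Rank sum = 3 + 6 = 9

9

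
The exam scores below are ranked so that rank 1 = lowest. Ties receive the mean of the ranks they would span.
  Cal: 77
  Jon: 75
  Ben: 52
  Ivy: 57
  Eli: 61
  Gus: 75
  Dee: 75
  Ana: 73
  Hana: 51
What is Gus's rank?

Sorted (ascending): 51, 52, 57, 61, 73, 75, 75, 75, 77
The 3 values of 75 occupy positions 6–8 → average rank 7.
Gus has value 75 → rank 7.

7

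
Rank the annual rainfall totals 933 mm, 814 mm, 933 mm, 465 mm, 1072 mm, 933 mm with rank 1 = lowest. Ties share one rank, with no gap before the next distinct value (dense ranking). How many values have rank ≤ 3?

5

Sorted (ascending): 465, 814, 933, 933, 933, 1072
The 3 values of 933 share dense rank 3.
Remaining distinct values take the next consecutive integers.
Ranks ≤ 3: {1, 2, 3, 3, 3} → 5 values.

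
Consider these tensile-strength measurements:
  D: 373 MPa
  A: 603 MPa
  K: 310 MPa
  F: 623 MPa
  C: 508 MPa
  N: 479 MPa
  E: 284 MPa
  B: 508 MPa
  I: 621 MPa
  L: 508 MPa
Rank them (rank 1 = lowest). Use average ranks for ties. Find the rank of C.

6

Sorted (ascending): 284, 310, 373, 479, 508, 508, 508, 603, 621, 623
The 3 values of 508 occupy positions 5–7 → average rank 6.
C has value 508 MPa → rank 6.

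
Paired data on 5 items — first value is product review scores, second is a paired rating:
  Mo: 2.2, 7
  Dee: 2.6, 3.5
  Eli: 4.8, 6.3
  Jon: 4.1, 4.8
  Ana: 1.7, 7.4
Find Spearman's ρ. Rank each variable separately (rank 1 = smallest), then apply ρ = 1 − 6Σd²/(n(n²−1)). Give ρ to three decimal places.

Ranks of variable 1: 2, 3, 5, 4, 1
Ranks of variable 2: 4, 1, 3, 2, 5
d = r₁ − r₂: -2, 2, 2, 2, -4
d²: 4, 4, 4, 4, 16; Σd² = 32
ρ = 1 − 6·32/(5·24) = 1 − 192/120 = -0.600

-0.600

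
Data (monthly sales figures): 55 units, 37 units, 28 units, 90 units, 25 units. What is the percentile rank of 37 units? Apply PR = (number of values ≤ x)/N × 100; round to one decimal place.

60.0

N = 5.
Strictly below 37: 2. Equal to 37: 1.
PR = 3/5 × 100 = 60.0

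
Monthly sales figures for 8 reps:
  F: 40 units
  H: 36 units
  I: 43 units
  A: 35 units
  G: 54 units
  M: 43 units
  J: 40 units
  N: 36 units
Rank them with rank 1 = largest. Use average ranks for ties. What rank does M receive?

2.5

Sorted (descending): 54, 43, 43, 40, 40, 36, 36, 35
The 2 values of 43 occupy positions 2–3 → average rank (2+3)/2 = 2.5.
The 2 values of 40 occupy positions 4–5 → average rank (4+5)/2 = 4.5.
The 2 values of 36 occupy positions 6–7 → average rank (6+7)/2 = 6.5.
M has value 43 units → rank 2.5.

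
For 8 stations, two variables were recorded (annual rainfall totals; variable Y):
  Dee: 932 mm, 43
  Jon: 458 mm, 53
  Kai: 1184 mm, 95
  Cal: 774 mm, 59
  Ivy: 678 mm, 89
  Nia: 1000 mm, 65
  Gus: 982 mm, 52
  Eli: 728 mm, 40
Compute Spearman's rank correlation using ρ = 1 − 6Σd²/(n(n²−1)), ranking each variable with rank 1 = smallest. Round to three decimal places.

Ranks of variable 1: 5, 1, 8, 4, 2, 7, 6, 3
Ranks of variable 2: 2, 4, 8, 5, 7, 6, 3, 1
d = r₁ − r₂: 3, -3, 0, -1, -5, 1, 3, 2
d²: 9, 9, 0, 1, 25, 1, 9, 4; Σd² = 58
ρ = 1 − 6·58/(8·63) = 1 − 348/504 = 0.310

0.310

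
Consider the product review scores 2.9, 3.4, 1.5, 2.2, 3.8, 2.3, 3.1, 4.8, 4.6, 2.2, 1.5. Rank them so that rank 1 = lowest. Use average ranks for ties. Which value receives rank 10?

4.6

Sorted (ascending): 1.5, 1.5, 2.2, 2.2, 2.3, 2.9, 3.1, 3.4, 3.8, 4.6, 4.8
The 2 values of 1.5 occupy positions 1–2 → average rank (1+2)/2 = 1.5.
The 2 values of 2.2 occupy positions 3–4 → average rank (3+4)/2 = 3.5.
Rank 10 → value 4.6.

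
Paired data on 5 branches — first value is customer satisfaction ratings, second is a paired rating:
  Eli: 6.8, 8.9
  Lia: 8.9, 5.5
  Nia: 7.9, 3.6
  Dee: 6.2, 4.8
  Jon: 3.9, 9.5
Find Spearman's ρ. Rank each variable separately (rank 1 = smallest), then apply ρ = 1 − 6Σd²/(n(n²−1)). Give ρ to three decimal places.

-0.500

Ranks of variable 1: 3, 5, 4, 2, 1
Ranks of variable 2: 4, 3, 1, 2, 5
d = r₁ − r₂: -1, 2, 3, 0, -4
d²: 1, 4, 9, 0, 16; Σd² = 30
ρ = 1 − 6·30/(5·24) = 1 − 180/120 = -0.500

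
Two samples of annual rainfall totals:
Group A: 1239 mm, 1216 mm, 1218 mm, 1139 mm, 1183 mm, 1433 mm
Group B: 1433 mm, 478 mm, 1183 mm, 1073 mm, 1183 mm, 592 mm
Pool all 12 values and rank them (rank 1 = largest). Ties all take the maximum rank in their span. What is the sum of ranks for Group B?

Sorted (descending): 1433, 1433, 1239, 1218, 1216, 1183, 1183, 1183, 1139, 1073, 592, 478
The 2 values of 1433 occupy positions 1–2 → each gets rank 2.
The 3 values of 1183 occupy positions 6–8 → each gets rank 8.
Group B values → pooled ranks: 1433→2, 478→12, 1183→8, 1073→10, 1183→8, 592→11
Rank sum = 2 + 12 + 8 + 10 + 8 + 11 = 51

51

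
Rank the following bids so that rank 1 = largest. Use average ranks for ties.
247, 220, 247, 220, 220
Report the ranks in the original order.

Sorted (descending): 247, 247, 220, 220, 220
The 2 values of 247 occupy positions 1–2 → average rank (1+2)/2 = 1.5.
The 3 values of 220 occupy positions 3–5 → average rank 4.

1.5, 4, 1.5, 4, 4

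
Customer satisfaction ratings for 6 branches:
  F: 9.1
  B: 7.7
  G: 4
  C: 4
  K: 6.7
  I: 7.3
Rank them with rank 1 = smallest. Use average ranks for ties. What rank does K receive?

3

Sorted (ascending): 4, 4, 6.7, 7.3, 7.7, 9.1
The 2 values of 4 occupy positions 1–2 → average rank (1+2)/2 = 1.5.
K has value 6.7 → rank 3.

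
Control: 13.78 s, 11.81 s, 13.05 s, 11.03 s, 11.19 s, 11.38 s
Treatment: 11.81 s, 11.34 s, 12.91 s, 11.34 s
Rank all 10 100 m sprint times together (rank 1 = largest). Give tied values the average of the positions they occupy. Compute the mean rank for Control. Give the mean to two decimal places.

Sorted (descending): 13.78, 13.05, 12.91, 11.81, 11.81, 11.38, 11.34, 11.34, 11.19, 11.03
The 2 values of 11.81 occupy positions 4–5 → average rank (4+5)/2 = 4.5.
The 2 values of 11.34 occupy positions 7–8 → average rank (7+8)/2 = 7.5.
Control values → pooled ranks: 13.78→1, 11.81→4.5, 13.05→2, 11.03→10, 11.19→9, 11.38→6
Mean rank = (1 + 4.5 + 2 + 10 + 9 + 6) / 6 = 5.42

5.42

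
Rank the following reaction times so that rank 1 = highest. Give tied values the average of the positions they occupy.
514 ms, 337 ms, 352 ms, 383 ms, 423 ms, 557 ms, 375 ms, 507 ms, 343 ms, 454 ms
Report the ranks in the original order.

Sorted (descending): 557, 514, 507, 454, 423, 383, 375, 352, 343, 337
No ties — each value takes its position as its rank.

2, 10, 8, 6, 5, 1, 7, 3, 9, 4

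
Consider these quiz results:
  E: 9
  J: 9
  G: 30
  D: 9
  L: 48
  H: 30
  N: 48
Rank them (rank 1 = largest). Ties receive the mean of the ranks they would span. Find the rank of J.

6

Sorted (descending): 48, 48, 30, 30, 9, 9, 9
The 2 values of 48 occupy positions 1–2 → average rank (1+2)/2 = 1.5.
The 2 values of 30 occupy positions 3–4 → average rank (3+4)/2 = 3.5.
The 3 values of 9 occupy positions 5–7 → average rank 6.
J has value 9 → rank 6.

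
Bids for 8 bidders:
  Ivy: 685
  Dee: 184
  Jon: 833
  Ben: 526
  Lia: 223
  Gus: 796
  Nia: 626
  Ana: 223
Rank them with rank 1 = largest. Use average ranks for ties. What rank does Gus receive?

Sorted (descending): 833, 796, 685, 626, 526, 223, 223, 184
The 2 values of 223 occupy positions 6–7 → average rank (6+7)/2 = 6.5.
Gus has value 796 → rank 2.

2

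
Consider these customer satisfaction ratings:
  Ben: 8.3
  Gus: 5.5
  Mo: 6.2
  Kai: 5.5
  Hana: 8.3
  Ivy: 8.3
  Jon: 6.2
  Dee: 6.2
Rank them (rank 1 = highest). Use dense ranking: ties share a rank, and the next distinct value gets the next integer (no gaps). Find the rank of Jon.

Sorted (descending): 8.3, 8.3, 8.3, 6.2, 6.2, 6.2, 5.5, 5.5
The 3 values of 8.3 share dense rank 1.
The 3 values of 6.2 share dense rank 2.
The 2 values of 5.5 share dense rank 3.
Jon has value 6.2 → rank 2.

2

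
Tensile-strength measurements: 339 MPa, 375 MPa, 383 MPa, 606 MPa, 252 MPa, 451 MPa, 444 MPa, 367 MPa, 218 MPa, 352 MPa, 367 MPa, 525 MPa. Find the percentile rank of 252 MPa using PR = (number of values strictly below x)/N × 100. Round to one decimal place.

N = 12.
Strictly below 252: 1. Equal to 252: 1.
PR = 1/12 × 100 = 8.3

8.3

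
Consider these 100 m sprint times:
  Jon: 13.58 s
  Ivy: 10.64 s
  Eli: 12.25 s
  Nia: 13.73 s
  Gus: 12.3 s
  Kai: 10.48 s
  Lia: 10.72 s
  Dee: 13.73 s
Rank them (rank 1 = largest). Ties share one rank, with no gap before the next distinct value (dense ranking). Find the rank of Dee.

1

Sorted (descending): 13.73, 13.73, 13.58, 12.3, 12.25, 10.72, 10.64, 10.48
The 2 values of 13.73 share dense rank 1.
Remaining distinct values take the next consecutive integers.
Dee has value 13.73 s → rank 1.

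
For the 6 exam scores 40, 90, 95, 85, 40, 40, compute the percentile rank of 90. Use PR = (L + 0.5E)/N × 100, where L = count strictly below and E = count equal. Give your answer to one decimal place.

75.0

N = 6.
Strictly below 90: 4. Equal to 90: 1.
PR = (4 + 0.5·1)/6 × 100 = 75.0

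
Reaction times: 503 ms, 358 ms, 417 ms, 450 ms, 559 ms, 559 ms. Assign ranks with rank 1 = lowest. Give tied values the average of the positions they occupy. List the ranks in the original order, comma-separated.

Sorted (ascending): 358, 417, 450, 503, 559, 559
The 2 values of 559 occupy positions 5–6 → average rank (5+6)/2 = 5.5.

4, 1, 2, 3, 5.5, 5.5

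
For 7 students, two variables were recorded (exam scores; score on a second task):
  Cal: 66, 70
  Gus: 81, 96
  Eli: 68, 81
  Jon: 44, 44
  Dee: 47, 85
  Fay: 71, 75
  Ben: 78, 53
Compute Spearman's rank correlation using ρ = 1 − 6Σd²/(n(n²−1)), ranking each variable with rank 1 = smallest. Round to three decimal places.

0.393

Ranks of variable 1: 3, 7, 4, 1, 2, 5, 6
Ranks of variable 2: 3, 7, 5, 1, 6, 4, 2
d = r₁ − r₂: 0, 0, -1, 0, -4, 1, 4
d²: 0, 0, 1, 0, 16, 1, 16; Σd² = 34
ρ = 1 − 6·34/(7·48) = 1 − 204/336 = 0.393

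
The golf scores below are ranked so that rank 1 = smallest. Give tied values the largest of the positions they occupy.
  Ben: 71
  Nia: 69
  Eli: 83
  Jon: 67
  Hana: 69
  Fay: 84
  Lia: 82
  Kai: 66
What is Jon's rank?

Sorted (ascending): 66, 67, 69, 69, 71, 82, 83, 84
The 2 values of 69 occupy positions 3–4 → each gets rank 4.
Jon has value 67 → rank 2.

2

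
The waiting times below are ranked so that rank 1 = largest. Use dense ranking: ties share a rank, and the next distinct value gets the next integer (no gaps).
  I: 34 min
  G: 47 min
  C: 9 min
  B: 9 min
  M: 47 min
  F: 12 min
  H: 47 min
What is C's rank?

4

Sorted (descending): 47, 47, 47, 34, 12, 9, 9
The 3 values of 47 share dense rank 1.
The 2 values of 9 share dense rank 4.
Remaining distinct values take the next consecutive integers.
C has value 9 min → rank 4.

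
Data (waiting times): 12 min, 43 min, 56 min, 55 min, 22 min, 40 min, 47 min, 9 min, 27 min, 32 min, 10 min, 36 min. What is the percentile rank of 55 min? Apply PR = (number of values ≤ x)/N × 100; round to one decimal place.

91.7

N = 12.
Strictly below 55: 10. Equal to 55: 1.
PR = 11/12 × 100 = 91.7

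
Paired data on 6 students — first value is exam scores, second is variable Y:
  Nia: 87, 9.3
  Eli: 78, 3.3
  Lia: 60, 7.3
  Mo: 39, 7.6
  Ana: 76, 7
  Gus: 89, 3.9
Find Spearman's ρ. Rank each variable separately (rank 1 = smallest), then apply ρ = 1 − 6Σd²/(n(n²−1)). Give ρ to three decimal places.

Ranks of variable 1: 5, 4, 2, 1, 3, 6
Ranks of variable 2: 6, 1, 4, 5, 3, 2
d = r₁ − r₂: -1, 3, -2, -4, 0, 4
d²: 1, 9, 4, 16, 0, 16; Σd² = 46
ρ = 1 − 6·46/(6·35) = 1 − 276/210 = -0.314

-0.314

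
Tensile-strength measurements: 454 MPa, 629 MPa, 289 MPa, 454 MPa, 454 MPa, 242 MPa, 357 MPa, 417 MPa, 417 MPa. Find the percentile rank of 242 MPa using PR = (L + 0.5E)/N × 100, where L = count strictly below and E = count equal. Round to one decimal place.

5.6

N = 9.
Strictly below 242: 0. Equal to 242: 1.
PR = (0 + 0.5·1)/9 × 100 = 5.6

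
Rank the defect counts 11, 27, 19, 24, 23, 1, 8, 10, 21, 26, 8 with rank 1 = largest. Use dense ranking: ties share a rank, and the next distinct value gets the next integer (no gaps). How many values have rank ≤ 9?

Sorted (descending): 27, 26, 24, 23, 21, 19, 11, 10, 8, 8, 1
The 2 values of 8 share dense rank 9.
Remaining distinct values take the next consecutive integers.
Ranks ≤ 9: {1, 2, 3, 4, 5, 6, 7, 8, 9, 9} → 10 values.

10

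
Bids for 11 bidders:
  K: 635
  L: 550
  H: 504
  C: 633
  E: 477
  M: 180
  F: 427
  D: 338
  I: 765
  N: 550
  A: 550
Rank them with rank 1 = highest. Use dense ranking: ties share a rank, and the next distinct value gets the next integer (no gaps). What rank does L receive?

Sorted (descending): 765, 635, 633, 550, 550, 550, 504, 477, 427, 338, 180
The 3 values of 550 share dense rank 4.
Remaining distinct values take the next consecutive integers.
L has value 550 → rank 4.

4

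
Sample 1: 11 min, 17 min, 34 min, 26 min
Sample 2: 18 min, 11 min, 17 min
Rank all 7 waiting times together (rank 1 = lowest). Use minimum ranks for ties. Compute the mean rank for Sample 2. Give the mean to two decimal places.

Sorted (ascending): 11, 11, 17, 17, 18, 26, 34
The 2 values of 11 occupy positions 1–2 → each gets rank 1.
The 2 values of 17 occupy positions 3–4 → each gets rank 3.
Sample 2 values → pooled ranks: 18→5, 11→1, 17→3
Mean rank = (5 + 1 + 3) / 3 = 3.00

3.00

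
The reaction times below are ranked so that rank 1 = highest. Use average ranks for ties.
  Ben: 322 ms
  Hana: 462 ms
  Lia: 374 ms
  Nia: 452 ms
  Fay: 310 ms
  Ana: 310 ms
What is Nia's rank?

Sorted (descending): 462, 452, 374, 322, 310, 310
The 2 values of 310 occupy positions 5–6 → average rank (5+6)/2 = 5.5.
Nia has value 452 ms → rank 2.

2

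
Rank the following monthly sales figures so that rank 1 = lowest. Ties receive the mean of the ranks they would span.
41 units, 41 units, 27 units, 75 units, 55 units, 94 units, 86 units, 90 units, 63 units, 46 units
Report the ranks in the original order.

2.5, 2.5, 1, 7, 5, 10, 8, 9, 6, 4

Sorted (ascending): 27, 41, 41, 46, 55, 63, 75, 86, 90, 94
The 2 values of 41 occupy positions 2–3 → average rank (2+3)/2 = 2.5.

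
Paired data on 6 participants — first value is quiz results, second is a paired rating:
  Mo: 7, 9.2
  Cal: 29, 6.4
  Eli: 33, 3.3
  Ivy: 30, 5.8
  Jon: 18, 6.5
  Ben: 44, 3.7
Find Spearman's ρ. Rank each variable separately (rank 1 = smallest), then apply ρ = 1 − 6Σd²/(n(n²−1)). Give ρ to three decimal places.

-0.943

Ranks of variable 1: 1, 3, 5, 4, 2, 6
Ranks of variable 2: 6, 4, 1, 3, 5, 2
d = r₁ − r₂: -5, -1, 4, 1, -3, 4
d²: 25, 1, 16, 1, 9, 16; Σd² = 68
ρ = 1 − 6·68/(6·35) = 1 − 408/210 = -0.943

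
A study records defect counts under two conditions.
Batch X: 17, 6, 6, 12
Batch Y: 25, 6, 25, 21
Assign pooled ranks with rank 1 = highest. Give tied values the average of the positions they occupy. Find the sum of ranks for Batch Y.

Sorted (descending): 25, 25, 21, 17, 12, 6, 6, 6
The 2 values of 25 occupy positions 1–2 → average rank (1+2)/2 = 1.5.
The 3 values of 6 occupy positions 6–8 → average rank 7.
Batch Y values → pooled ranks: 25→1.5, 6→7, 25→1.5, 21→3
Rank sum = 1.5 + 7 + 1.5 + 3 = 13

13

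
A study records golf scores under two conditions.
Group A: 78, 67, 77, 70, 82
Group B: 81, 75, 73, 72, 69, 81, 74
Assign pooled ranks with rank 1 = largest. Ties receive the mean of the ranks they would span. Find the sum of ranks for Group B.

46

Sorted (descending): 82, 81, 81, 78, 77, 75, 74, 73, 72, 70, 69, 67
The 2 values of 81 occupy positions 2–3 → average rank (2+3)/2 = 2.5.
Group B values → pooled ranks: 81→2.5, 75→6, 73→8, 72→9, 69→11, 81→2.5, 74→7
Rank sum = 2.5 + 6 + 8 + 9 + 11 + 2.5 + 7 = 46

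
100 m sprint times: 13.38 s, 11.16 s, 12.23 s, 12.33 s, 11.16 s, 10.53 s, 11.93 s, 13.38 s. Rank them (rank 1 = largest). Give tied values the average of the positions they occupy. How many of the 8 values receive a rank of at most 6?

5

Sorted (descending): 13.38, 13.38, 12.33, 12.23, 11.93, 11.16, 11.16, 10.53
The 2 values of 13.38 occupy positions 1–2 → average rank (1+2)/2 = 1.5.
The 2 values of 11.16 occupy positions 6–7 → average rank (6+7)/2 = 6.5.
Ranks ≤ 6: {1.5, 1.5, 3, 4, 5} → 5 values.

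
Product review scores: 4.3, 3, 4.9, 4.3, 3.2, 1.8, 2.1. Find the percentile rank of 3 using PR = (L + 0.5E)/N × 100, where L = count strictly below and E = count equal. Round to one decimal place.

35.7

N = 7.
Strictly below 3: 2. Equal to 3: 1.
PR = (2 + 0.5·1)/7 × 100 = 35.7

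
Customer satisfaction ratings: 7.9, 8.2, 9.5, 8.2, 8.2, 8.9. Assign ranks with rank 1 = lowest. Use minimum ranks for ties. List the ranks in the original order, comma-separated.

1, 2, 6, 2, 2, 5

Sorted (ascending): 7.9, 8.2, 8.2, 8.2, 8.9, 9.5
The 3 values of 8.2 occupy positions 2–4 → each gets rank 2.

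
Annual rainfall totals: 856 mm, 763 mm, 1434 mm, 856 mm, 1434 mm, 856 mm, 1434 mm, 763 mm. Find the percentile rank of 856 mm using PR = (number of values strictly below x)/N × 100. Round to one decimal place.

N = 8.
Strictly below 856: 2. Equal to 856: 3.
PR = 2/8 × 100 = 25.0

25.0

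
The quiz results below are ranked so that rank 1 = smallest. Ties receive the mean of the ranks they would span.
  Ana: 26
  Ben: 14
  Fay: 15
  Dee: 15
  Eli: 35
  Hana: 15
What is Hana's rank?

Sorted (ascending): 14, 15, 15, 15, 26, 35
The 3 values of 15 occupy positions 2–4 → average rank 3.
Hana has value 15 → rank 3.

3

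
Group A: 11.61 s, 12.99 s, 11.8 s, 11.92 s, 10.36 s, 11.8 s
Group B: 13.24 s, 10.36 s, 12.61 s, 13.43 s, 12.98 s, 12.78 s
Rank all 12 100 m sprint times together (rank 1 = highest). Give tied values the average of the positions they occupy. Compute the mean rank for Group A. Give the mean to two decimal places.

Sorted (descending): 13.43, 13.24, 12.99, 12.98, 12.78, 12.61, 11.92, 11.8, 11.8, 11.61, 10.36, 10.36
The 2 values of 11.8 occupy positions 8–9 → average rank (8+9)/2 = 8.5.
The 2 values of 10.36 occupy positions 11–12 → average rank (11+12)/2 = 11.5.
Group A values → pooled ranks: 11.61→10, 12.99→3, 11.8→8.5, 11.92→7, 10.36→11.5, 11.8→8.5
Mean rank = (10 + 3 + 8.5 + 7 + 11.5 + 8.5) / 6 = 8.08

8.08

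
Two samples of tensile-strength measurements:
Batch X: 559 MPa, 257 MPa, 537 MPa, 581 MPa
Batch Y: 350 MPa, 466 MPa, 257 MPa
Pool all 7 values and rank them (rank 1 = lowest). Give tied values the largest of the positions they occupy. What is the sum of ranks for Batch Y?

9

Sorted (ascending): 257, 257, 350, 466, 537, 559, 581
The 2 values of 257 occupy positions 1–2 → each gets rank 2.
Batch Y values → pooled ranks: 350→3, 466→4, 257→2
Rank sum = 3 + 4 + 2 = 9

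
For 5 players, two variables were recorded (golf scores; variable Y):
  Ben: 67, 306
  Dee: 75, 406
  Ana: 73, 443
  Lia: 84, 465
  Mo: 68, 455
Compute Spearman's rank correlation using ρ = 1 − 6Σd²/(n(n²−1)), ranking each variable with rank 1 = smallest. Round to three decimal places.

0.600

Ranks of variable 1: 1, 4, 3, 5, 2
Ranks of variable 2: 1, 2, 3, 5, 4
d = r₁ − r₂: 0, 2, 0, 0, -2
d²: 0, 4, 0, 0, 4; Σd² = 8
ρ = 1 − 6·8/(5·24) = 1 − 48/120 = 0.600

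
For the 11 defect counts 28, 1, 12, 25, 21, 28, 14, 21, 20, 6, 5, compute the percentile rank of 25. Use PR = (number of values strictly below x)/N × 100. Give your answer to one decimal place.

N = 11.
Strictly below 25: 8. Equal to 25: 1.
PR = 8/11 × 100 = 72.7

72.7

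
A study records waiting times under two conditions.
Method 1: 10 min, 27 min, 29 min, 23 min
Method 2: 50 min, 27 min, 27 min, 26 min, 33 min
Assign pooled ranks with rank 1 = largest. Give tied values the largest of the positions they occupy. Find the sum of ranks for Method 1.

26

Sorted (descending): 50, 33, 29, 27, 27, 27, 26, 23, 10
The 3 values of 27 occupy positions 4–6 → each gets rank 6.
Method 1 values → pooled ranks: 10→9, 27→6, 29→3, 23→8
Rank sum = 9 + 6 + 3 + 8 = 26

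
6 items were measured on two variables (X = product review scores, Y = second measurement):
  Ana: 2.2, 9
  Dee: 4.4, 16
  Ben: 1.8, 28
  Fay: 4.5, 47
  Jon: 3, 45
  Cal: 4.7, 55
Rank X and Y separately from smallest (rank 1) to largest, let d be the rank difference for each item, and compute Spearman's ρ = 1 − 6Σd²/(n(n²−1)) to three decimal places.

Ranks of variable 1: 2, 4, 1, 5, 3, 6
Ranks of variable 2: 1, 2, 3, 5, 4, 6
d = r₁ − r₂: 1, 2, -2, 0, -1, 0
d²: 1, 4, 4, 0, 1, 0; Σd² = 10
ρ = 1 − 6·10/(6·35) = 1 − 60/210 = 0.714

0.714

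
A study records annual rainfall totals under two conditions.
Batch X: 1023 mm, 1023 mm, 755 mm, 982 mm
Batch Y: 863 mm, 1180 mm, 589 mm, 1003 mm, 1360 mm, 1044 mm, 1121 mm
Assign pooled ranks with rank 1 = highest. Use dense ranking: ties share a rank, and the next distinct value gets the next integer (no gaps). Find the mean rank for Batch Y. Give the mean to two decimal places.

Sorted (descending): 1360, 1180, 1121, 1044, 1023, 1023, 1003, 982, 863, 755, 589
The 2 values of 1023 share dense rank 5.
Remaining distinct values take the next consecutive integers.
Batch Y values → pooled ranks: 863→8, 1180→2, 589→10, 1003→6, 1360→1, 1044→4, 1121→3
Mean rank = (8 + 2 + 10 + 6 + 1 + 4 + 3) / 7 = 4.86

4.86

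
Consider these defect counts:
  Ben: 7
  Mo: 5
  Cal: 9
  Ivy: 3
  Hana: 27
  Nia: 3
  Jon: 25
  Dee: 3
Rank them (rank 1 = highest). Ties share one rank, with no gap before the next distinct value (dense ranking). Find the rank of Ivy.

Sorted (descending): 27, 25, 9, 7, 5, 3, 3, 3
The 3 values of 3 share dense rank 6.
Remaining distinct values take the next consecutive integers.
Ivy has value 3 → rank 6.

6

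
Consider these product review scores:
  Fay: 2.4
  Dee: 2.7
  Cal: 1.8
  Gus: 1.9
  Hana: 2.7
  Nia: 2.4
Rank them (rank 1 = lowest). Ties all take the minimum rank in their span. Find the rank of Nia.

3

Sorted (ascending): 1.8, 1.9, 2.4, 2.4, 2.7, 2.7
The 2 values of 2.4 occupy positions 3–4 → each gets rank 3.
The 2 values of 2.7 occupy positions 5–6 → each gets rank 5.
Nia has value 2.4 → rank 3.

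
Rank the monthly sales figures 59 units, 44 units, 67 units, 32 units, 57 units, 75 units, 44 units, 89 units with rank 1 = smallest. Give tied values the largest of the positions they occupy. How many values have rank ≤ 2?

Sorted (ascending): 32, 44, 44, 57, 59, 67, 75, 89
The 2 values of 44 occupy positions 2–3 → each gets rank 3.
Ranks ≤ 2: {1} → 1 value.

1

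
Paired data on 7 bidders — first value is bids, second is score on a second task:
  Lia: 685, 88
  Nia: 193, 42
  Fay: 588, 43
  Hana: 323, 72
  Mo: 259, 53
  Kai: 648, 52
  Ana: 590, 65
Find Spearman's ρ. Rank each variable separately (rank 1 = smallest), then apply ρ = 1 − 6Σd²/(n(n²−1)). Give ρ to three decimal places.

0.536

Ranks of variable 1: 7, 1, 4, 3, 2, 6, 5
Ranks of variable 2: 7, 1, 2, 6, 4, 3, 5
d = r₁ − r₂: 0, 0, 2, -3, -2, 3, 0
d²: 0, 0, 4, 9, 4, 9, 0; Σd² = 26
ρ = 1 − 6·26/(7·48) = 1 − 156/336 = 0.536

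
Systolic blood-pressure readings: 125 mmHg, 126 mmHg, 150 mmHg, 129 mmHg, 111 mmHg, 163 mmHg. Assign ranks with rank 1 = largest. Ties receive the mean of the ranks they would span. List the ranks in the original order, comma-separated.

5, 4, 2, 3, 6, 1

Sorted (descending): 163, 150, 129, 126, 125, 111
No ties — each value takes its position as its rank.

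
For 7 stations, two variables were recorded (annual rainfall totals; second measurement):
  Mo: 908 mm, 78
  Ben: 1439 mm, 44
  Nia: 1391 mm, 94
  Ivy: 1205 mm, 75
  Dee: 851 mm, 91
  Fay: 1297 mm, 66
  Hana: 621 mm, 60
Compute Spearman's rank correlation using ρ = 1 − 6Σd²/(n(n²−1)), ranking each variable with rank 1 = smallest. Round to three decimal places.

-0.107

Ranks of variable 1: 3, 7, 6, 4, 2, 5, 1
Ranks of variable 2: 5, 1, 7, 4, 6, 3, 2
d = r₁ − r₂: -2, 6, -1, 0, -4, 2, -1
d²: 4, 36, 1, 0, 16, 4, 1; Σd² = 62
ρ = 1 − 6·62/(7·48) = 1 − 372/336 = -0.107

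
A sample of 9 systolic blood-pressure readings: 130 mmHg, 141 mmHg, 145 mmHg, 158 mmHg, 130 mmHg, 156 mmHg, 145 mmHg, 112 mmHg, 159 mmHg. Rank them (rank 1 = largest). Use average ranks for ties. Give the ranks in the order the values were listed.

Sorted (descending): 159, 158, 156, 145, 145, 141, 130, 130, 112
The 2 values of 145 occupy positions 4–5 → average rank (4+5)/2 = 4.5.
The 2 values of 130 occupy positions 7–8 → average rank (7+8)/2 = 7.5.

7.5, 6, 4.5, 2, 7.5, 3, 4.5, 9, 1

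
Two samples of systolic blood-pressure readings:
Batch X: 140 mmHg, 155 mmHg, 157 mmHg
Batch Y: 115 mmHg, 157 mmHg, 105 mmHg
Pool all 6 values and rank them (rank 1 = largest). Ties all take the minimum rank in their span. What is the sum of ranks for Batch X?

8

Sorted (descending): 157, 157, 155, 140, 115, 105
The 2 values of 157 occupy positions 1–2 → each gets rank 1.
Batch X values → pooled ranks: 140→4, 155→3, 157→1
Rank sum = 4 + 3 + 1 = 8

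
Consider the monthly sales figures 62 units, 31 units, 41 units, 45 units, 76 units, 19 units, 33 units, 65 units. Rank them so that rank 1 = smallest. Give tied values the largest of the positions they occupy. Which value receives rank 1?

19

Sorted (ascending): 19, 31, 33, 41, 45, 62, 65, 76
No ties — each value takes its position as its rank.
Rank 1 → value 19.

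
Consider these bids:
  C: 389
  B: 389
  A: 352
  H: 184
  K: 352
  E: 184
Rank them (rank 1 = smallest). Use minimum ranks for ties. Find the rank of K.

3

Sorted (ascending): 184, 184, 352, 352, 389, 389
The 2 values of 184 occupy positions 1–2 → each gets rank 1.
The 2 values of 352 occupy positions 3–4 → each gets rank 3.
The 2 values of 389 occupy positions 5–6 → each gets rank 5.
K has value 352 → rank 3.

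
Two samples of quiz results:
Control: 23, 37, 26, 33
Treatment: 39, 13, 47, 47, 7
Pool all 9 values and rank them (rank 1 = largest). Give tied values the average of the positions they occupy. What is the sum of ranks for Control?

22

Sorted (descending): 47, 47, 39, 37, 33, 26, 23, 13, 7
The 2 values of 47 occupy positions 1–2 → average rank (1+2)/2 = 1.5.
Control values → pooled ranks: 23→7, 37→4, 26→6, 33→5
Rank sum = 7 + 4 + 6 + 5 = 22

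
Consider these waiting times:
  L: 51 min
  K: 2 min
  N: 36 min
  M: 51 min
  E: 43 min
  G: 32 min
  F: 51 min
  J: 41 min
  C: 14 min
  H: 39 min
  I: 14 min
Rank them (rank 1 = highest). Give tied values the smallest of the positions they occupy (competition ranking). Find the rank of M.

Sorted (descending): 51, 51, 51, 43, 41, 39, 36, 32, 14, 14, 2
The 3 values of 51 occupy positions 1–3 → each gets rank 1.
The 2 values of 14 occupy positions 9–10 → each gets rank 9.
M has value 51 min → rank 1.

1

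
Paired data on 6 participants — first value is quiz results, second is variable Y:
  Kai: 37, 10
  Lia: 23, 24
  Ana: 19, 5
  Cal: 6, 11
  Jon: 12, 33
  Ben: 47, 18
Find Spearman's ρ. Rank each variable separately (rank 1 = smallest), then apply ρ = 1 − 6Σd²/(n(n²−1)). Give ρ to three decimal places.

Ranks of variable 1: 5, 4, 3, 1, 2, 6
Ranks of variable 2: 2, 5, 1, 3, 6, 4
d = r₁ − r₂: 3, -1, 2, -2, -4, 2
d²: 9, 1, 4, 4, 16, 4; Σd² = 38
ρ = 1 − 6·38/(6·35) = 1 − 228/210 = -0.086

-0.086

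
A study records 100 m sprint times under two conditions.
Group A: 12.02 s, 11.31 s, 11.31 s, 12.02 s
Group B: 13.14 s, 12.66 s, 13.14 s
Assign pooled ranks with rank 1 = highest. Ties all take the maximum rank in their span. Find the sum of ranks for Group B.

7

Sorted (descending): 13.14, 13.14, 12.66, 12.02, 12.02, 11.31, 11.31
The 2 values of 13.14 occupy positions 1–2 → each gets rank 2.
The 2 values of 12.02 occupy positions 4–5 → each gets rank 5.
The 2 values of 11.31 occupy positions 6–7 → each gets rank 7.
Group B values → pooled ranks: 13.14→2, 12.66→3, 13.14→2
Rank sum = 2 + 3 + 2 = 7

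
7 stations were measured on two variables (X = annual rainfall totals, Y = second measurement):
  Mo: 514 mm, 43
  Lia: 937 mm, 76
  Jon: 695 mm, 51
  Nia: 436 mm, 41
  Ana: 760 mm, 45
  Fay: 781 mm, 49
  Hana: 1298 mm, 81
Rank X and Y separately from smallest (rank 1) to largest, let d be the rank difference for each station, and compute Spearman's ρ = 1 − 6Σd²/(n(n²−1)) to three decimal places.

0.893

Ranks of variable 1: 2, 6, 3, 1, 4, 5, 7
Ranks of variable 2: 2, 6, 5, 1, 3, 4, 7
d = r₁ − r₂: 0, 0, -2, 0, 1, 1, 0
d²: 0, 0, 4, 0, 1, 1, 0; Σd² = 6
ρ = 1 − 6·6/(7·48) = 1 − 36/336 = 0.893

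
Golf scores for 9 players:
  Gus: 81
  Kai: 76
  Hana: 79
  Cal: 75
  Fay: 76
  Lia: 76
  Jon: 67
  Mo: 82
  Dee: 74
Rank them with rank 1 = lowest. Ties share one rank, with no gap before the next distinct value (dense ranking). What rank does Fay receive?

Sorted (ascending): 67, 74, 75, 76, 76, 76, 79, 81, 82
The 3 values of 76 share dense rank 4.
Remaining distinct values take the next consecutive integers.
Fay has value 76 → rank 4.

4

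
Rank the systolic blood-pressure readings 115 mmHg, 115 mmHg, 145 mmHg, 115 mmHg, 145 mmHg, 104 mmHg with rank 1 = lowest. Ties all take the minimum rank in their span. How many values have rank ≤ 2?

4

Sorted (ascending): 104, 115, 115, 115, 145, 145
The 3 values of 115 occupy positions 2–4 → each gets rank 2.
The 2 values of 145 occupy positions 5–6 → each gets rank 5.
Ranks ≤ 2: {1, 2, 2, 2} → 4 values.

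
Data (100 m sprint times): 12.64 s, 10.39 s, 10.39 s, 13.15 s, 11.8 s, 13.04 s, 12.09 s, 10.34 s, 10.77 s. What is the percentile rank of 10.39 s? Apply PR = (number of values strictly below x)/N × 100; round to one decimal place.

11.1

N = 9.
Strictly below 10.39: 1. Equal to 10.39: 2.
PR = 1/9 × 100 = 11.1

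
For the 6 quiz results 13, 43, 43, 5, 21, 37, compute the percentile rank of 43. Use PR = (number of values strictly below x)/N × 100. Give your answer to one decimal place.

66.7

N = 6.
Strictly below 43: 4. Equal to 43: 2.
PR = 4/6 × 100 = 66.7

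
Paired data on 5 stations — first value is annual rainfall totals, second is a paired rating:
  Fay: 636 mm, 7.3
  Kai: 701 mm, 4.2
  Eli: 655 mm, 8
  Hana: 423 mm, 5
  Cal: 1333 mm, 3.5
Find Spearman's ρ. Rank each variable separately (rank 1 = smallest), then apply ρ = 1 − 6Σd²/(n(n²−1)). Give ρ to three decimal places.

-0.600

Ranks of variable 1: 2, 4, 3, 1, 5
Ranks of variable 2: 4, 2, 5, 3, 1
d = r₁ − r₂: -2, 2, -2, -2, 4
d²: 4, 4, 4, 4, 16; Σd² = 32
ρ = 1 − 6·32/(5·24) = 1 − 192/120 = -0.600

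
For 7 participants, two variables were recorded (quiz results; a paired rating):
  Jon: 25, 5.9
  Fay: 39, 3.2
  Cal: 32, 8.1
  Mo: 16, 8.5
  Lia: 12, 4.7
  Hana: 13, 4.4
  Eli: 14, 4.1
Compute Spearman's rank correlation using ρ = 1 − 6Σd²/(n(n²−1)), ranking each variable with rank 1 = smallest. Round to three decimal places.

0.000

Ranks of variable 1: 5, 7, 6, 4, 1, 2, 3
Ranks of variable 2: 5, 1, 6, 7, 4, 3, 2
d = r₁ − r₂: 0, 6, 0, -3, -3, -1, 1
d²: 0, 36, 0, 9, 9, 1, 1; Σd² = 56
ρ = 1 − 6·56/(7·48) = 1 − 336/336 = 0.000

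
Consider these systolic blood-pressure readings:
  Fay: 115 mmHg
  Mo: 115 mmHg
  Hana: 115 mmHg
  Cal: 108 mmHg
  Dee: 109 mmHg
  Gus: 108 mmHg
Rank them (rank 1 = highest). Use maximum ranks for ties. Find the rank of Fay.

3

Sorted (descending): 115, 115, 115, 109, 108, 108
The 3 values of 115 occupy positions 1–3 → each gets rank 3.
The 2 values of 108 occupy positions 5–6 → each gets rank 6.
Fay has value 115 mmHg → rank 3.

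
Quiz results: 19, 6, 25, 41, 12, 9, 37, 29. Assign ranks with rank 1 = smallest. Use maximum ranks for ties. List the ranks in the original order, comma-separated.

4, 1, 5, 8, 3, 2, 7, 6

Sorted (ascending): 6, 9, 12, 19, 25, 29, 37, 41
No ties — each value takes its position as its rank.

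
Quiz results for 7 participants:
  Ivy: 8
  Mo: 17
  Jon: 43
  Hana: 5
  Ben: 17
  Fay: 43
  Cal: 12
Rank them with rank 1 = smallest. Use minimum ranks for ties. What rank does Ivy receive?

Sorted (ascending): 5, 8, 12, 17, 17, 43, 43
The 2 values of 17 occupy positions 4–5 → each gets rank 4.
The 2 values of 43 occupy positions 6–7 → each gets rank 6.
Ivy has value 8 → rank 2.

2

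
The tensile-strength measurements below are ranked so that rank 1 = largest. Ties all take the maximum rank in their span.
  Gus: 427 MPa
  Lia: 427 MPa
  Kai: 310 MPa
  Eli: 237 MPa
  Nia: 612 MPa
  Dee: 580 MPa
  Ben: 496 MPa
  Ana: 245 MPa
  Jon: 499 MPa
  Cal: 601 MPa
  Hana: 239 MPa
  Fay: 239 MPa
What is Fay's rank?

Sorted (descending): 612, 601, 580, 499, 496, 427, 427, 310, 245, 239, 239, 237
The 2 values of 427 occupy positions 6–7 → each gets rank 7.
The 2 values of 239 occupy positions 10–11 → each gets rank 11.
Fay has value 239 MPa → rank 11.

11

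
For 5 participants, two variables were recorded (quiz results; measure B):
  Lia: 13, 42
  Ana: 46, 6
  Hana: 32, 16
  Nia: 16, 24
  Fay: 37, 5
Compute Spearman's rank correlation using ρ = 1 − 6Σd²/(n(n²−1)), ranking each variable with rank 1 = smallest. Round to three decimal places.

Ranks of variable 1: 1, 5, 3, 2, 4
Ranks of variable 2: 5, 2, 3, 4, 1
d = r₁ − r₂: -4, 3, 0, -2, 3
d²: 16, 9, 0, 4, 9; Σd² = 38
ρ = 1 − 6·38/(5·24) = 1 − 228/120 = -0.900

-0.900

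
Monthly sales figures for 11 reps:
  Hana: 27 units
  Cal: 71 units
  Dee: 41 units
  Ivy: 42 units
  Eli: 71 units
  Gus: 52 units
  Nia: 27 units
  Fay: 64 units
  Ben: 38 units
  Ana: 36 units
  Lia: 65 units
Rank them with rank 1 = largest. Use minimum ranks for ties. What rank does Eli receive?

1

Sorted (descending): 71, 71, 65, 64, 52, 42, 41, 38, 36, 27, 27
The 2 values of 71 occupy positions 1–2 → each gets rank 1.
The 2 values of 27 occupy positions 10–11 → each gets rank 10.
Eli has value 71 units → rank 1.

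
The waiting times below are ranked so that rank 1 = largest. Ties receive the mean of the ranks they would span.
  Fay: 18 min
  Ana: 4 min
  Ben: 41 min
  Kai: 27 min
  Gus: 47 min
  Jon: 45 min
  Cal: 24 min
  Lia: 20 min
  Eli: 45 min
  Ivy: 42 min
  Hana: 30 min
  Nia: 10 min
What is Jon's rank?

Sorted (descending): 47, 45, 45, 42, 41, 30, 27, 24, 20, 18, 10, 4
The 2 values of 45 occupy positions 2–3 → average rank (2+3)/2 = 2.5.
Jon has value 45 min → rank 2.5.

2.5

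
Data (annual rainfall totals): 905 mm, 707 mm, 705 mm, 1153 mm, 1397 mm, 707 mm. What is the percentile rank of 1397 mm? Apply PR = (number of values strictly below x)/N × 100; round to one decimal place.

83.3

N = 6.
Strictly below 1397: 5. Equal to 1397: 1.
PR = 5/6 × 100 = 83.3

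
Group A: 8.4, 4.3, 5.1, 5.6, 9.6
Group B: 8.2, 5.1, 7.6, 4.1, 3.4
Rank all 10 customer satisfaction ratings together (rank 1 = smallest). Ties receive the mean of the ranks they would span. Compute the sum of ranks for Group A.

32.5

Sorted (ascending): 3.4, 4.1, 4.3, 5.1, 5.1, 5.6, 7.6, 8.2, 8.4, 9.6
The 2 values of 5.1 occupy positions 4–5 → average rank (4+5)/2 = 4.5.
Group A values → pooled ranks: 8.4→9, 4.3→3, 5.1→4.5, 5.6→6, 9.6→10
Rank sum = 9 + 3 + 4.5 + 6 + 10 = 32.5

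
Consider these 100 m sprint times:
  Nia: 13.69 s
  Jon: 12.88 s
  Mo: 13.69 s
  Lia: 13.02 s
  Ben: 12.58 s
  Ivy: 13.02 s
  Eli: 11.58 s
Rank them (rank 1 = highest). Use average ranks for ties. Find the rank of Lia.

Sorted (descending): 13.69, 13.69, 13.02, 13.02, 12.88, 12.58, 11.58
The 2 values of 13.69 occupy positions 1–2 → average rank (1+2)/2 = 1.5.
The 2 values of 13.02 occupy positions 3–4 → average rank (3+4)/2 = 3.5.
Lia has value 13.02 s → rank 3.5.

3.5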